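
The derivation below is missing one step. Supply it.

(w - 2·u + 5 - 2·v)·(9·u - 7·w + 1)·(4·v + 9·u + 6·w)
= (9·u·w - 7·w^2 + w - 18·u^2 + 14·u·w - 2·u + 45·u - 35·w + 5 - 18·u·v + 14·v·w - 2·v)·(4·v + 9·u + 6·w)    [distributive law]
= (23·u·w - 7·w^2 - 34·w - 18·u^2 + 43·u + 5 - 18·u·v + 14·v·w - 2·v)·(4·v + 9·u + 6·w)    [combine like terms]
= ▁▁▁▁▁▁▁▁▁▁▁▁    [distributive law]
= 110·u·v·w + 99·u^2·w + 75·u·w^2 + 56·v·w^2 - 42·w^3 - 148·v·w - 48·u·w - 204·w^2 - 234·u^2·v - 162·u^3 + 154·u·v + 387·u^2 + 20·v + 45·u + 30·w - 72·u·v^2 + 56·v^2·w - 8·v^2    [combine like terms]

Applying distributive law to the line above:

92·u·v·w + 207·u^2·w + 138·u·w^2 - 28·v·w^2 - 63·u·w^2 - 42·w^3 - 136·v·w - 306·u·w - 204·w^2 - 72·u^2·v - 162·u^3 - 108·u^2·w + 172·u·v + 387·u^2 + 258·u·w + 20·v + 45·u + 30·w - 72·u·v^2 - 162·u^2·v - 108·u·v·w + 56·v^2·w + 126·u·v·w + 84·v·w^2 - 8·v^2 - 18·u·v - 12·v·w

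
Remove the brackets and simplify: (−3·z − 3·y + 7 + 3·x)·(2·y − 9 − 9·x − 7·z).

(−3·z − 3·y + 7 + 3·x)·(2·y − 9 − 9·x − 7·z)
= −6·y·z + 27·z + 27·x·z + 21·z^2 − 6·y^2 + 27·y + 27·x·y + 21·y·z + 14·y − 63 − 63·x − 49·z + 6·x·y − 27·x − 27·x^2 − 21·x·z    [distributive law]
= 15·y·z − 22·z + 6·x·z + 21·z^2 − 6·y^2 + 41·y + 33·x·y − 63 − 90·x − 27·x^2    [combine like terms]

15·y·z − 22·z + 6·x·z + 21·z^2 − 6·y^2 + 41·y + 33·x·y − 63 − 90·x − 27·x^2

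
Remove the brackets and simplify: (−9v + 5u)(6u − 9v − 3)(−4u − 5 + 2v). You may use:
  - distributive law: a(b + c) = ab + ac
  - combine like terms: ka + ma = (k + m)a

(−9v + 5u)(6u − 9v − 3)(−4u − 5 + 2v)
= (−54uv + 81v^2 + 27v + 30u^2 − 45uv − 15u)(−4u − 5 + 2v)    [distributive law]
= (−99uv + 81v^2 + 27v + 30u^2 − 15u)(−4u − 5 + 2v)    [combine like terms]
= 396u^2v + 495uv − 198uv^2 − 324uv^2 − 405v^2 + 162v^3 − 108uv − 135v + 54v^2 − 120u^3 − 150u^2 + 60u^2v + 60u^2 + 75u − 30uv    [distributive law]
= 456u^2v + 357uv − 522uv^2 − 351v^2 + 162v^3 − 135v − 120u^3 − 90u^2 + 75u    [combine like terms]

456u^2v + 357uv − 522uv^2 − 351v^2 + 162v^3 − 135v − 120u^3 − 90u^2 + 75u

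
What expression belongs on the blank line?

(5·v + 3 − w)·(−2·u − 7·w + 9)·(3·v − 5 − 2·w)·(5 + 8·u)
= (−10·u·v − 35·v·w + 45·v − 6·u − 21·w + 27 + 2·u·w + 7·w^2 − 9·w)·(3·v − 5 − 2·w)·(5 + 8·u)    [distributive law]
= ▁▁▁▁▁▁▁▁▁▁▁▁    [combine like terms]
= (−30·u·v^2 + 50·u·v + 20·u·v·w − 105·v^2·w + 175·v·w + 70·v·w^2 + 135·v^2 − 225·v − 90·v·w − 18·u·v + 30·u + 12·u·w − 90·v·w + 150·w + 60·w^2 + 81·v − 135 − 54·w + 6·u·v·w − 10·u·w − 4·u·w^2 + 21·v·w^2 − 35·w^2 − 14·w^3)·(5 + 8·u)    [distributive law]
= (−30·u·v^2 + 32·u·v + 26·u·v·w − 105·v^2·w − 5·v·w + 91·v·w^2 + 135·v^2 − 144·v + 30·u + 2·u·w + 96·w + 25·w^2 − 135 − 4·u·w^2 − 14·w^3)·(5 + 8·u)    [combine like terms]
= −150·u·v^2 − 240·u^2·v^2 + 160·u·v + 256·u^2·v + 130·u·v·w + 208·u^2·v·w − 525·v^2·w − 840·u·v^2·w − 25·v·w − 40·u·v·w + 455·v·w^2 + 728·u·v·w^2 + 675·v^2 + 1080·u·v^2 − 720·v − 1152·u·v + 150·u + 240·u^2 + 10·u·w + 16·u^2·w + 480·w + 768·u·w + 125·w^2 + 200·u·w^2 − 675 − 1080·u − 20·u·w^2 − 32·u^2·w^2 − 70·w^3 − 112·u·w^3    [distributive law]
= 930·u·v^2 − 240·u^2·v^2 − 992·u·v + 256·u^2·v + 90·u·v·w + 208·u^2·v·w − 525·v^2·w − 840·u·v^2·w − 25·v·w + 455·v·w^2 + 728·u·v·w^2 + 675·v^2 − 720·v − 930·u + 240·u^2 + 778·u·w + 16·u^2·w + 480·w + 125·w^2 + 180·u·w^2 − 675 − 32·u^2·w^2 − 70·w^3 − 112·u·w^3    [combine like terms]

By combine like terms:

(−10·u·v − 35·v·w + 45·v − 6·u − 30·w + 27 + 2·u·w + 7·w^2)·(3·v − 5 − 2·w)·(5 + 8·u)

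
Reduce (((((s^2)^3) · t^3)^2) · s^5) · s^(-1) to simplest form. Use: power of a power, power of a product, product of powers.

s^16t^6

(((((s^2)^3) · t^3)^2) · s^5) · s^(-1)
= (((((s^2)^3)^2) · ((t^3)^2)) · s^5) · s^(-1)    [power of a product]
= ((((s^2)^6) · ((t^3)^2)) · s^5) · s^(-1)    [power of a power]
= ((s^12 · ((t^3)^2)) · s^5) · s^(-1)    [power of a power]
= ((s^12 · t^6) · s^5) · s^(-1)    [power of a power]
= s^16t^6    [product of powers]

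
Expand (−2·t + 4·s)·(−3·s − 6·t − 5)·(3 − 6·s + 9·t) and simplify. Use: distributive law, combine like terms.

(−2·t + 4·s)·(−3·s − 6·t − 5)·(3 − 6·s + 9·t)
= (6·s·t + 12·t^2 + 10·t − 12·s^2 − 24·s·t − 20·s)·(3 − 6·s + 9·t)    [distributive law]
= (−18·s·t + 12·t^2 + 10·t − 12·s^2 − 20·s)·(3 − 6·s + 9·t)    [combine like terms]
= −54·s·t + 108·s^2·t − 162·s·t^2 + 36·t^2 − 72·s·t^2 + 108·t^3 + 30·t − 60·s·t + 90·t^2 − 36·s^2 + 72·s^3 − 108·s^2·t − 60·s + 120·s^2 − 180·s·t    [distributive law]
= −294·s·t − 234·s·t^2 + 126·t^2 + 108·t^3 + 30·t + 84·s^2 + 72·s^3 − 60·s    [combine like terms]

−294·s·t − 234·s·t^2 + 126·t^2 + 108·t^3 + 30·t + 84·s^2 + 72·s^3 − 60·s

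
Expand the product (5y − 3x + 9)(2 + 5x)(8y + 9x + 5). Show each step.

(5y − 3x + 9)(2 + 5x)(8y + 9x + 5)
= (10y + 25xy − 6x − 15x^2 + 18 + 45x)(8y + 9x + 5)    [distributive law]
= (10y + 25xy + 39x − 15x^2 + 18)(8y + 9x + 5)    [combine like terms]
= 80y^2 + 90xy + 50y + 200xy^2 + 225x^2y + 125xy + 312xy + 351x^2 + 195x − 120x^2y − 135x^3 − 75x^2 + 144y + 162x + 90    [distributive law]
= 80y^2 + 527xy + 194y + 200xy^2 + 105x^2y + 276x^2 + 357x − 135x^3 + 90    [combine like terms]

80y^2 + 527xy + 194y + 200xy^2 + 105x^2y + 276x^2 + 357x − 135x^3 + 90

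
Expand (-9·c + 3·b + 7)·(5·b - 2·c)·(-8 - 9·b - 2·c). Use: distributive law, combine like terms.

(-9·c + 3·b + 7)·(5·b - 2·c)·(-8 - 9·b - 2·c)
= (-45·b·c + 18·c^2 + 15·b^2 - 6·b·c + 35·b - 14·c)·(-8 - 9·b - 2·c)    [distributive law]
= (-51·b·c + 18·c^2 + 15·b^2 + 35·b - 14·c)·(-8 - 9·b - 2·c)    [combine like terms]
= 408·b·c + 459·b^2·c + 102·b·c^2 - 144·c^2 - 162·b·c^2 - 36·c^3 - 120·b^2 - 135·b^3 - 30·b^2·c - 280·b - 315·b^2 - 70·b·c + 112·c + 126·b·c + 28·c^2    [distributive law]
= 464·b·c + 429·b^2·c - 60·b·c^2 - 116·c^2 - 36·c^3 - 435·b^2 - 135·b^3 - 280·b + 112·c    [combine like terms]

464·b·c + 429·b^2·c - 60·b·c^2 - 116·c^2 - 36·c^3 - 435·b^2 - 135·b^3 - 280·b + 112·c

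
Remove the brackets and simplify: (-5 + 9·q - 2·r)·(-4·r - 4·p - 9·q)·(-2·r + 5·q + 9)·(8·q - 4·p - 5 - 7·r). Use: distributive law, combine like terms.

940·q·r^2 - 272·p·r^2 - 1420·r^2 - 144·r^3 + 1952·q^2·r + 1872·p·q·r - 635·q·r - 2140·p·r - 900·r - 128·p^2·r + 1124·p·q^2 + 896·p^2·q + 940·p·q - 720·p^2 - 900·p - 2007·q^3 + 5760·q^2 - 2025·q + 104·q^2·r^2 - 1216·p·q·r^2 - 660·q·r^3 + 3411·q^3·r + 1868·p·q^2·r - 448·p^2·q·r + 180·p·q^3 + 720·p^2·q^2 - 3240·q^4 + 176·p·r^3 + 112·r^4 + 64·p^2·r^2

(-5 + 9·q - 2·r)·(-4·r - 4·p - 9·q)·(-2·r + 5·q + 9)·(8·q - 4·p - 5 - 7·r)
= (20·r + 20·p + 45·q - 36·q·r - 36·p·q - 81·q^2 + 8·r^2 + 8·p·r + 18·q·r)·(-2·r + 5·q + 9)·(8·q - 4·p - 5 - 7·r)    [distributive law]
= (20·r + 20·p + 45·q - 18·q·r - 36·p·q - 81·q^2 + 8·r^2 + 8·p·r)·(-2·r + 5·q + 9)·(8·q - 4·p - 5 - 7·r)    [combine like terms]
= (-40·r^2 + 100·q·r + 180·r - 40·p·r + 100·p·q + 180·p - 90·q·r + 225·q^2 + 405·q + 36·q·r^2 - 90·q^2·r - 162·q·r + 72·p·q·r - 180·p·q^2 - 324·p·q + 162·q^2·r - 405·q^3 - 729·q^2 - 16·r^3 + 40·q·r^2 + 72·r^2 - 16·p·r^2 + 40·p·q·r + 72·p·r)·(8·q - 4·p - 5 - 7·r)    [distributive law]
= (32·r^2 - 152·q·r + 180·r + 32·p·r - 224·p·q + 180·p - 504·q^2 + 405·q + 76·q·r^2 + 72·q^2·r + 112·p·q·r - 180·p·q^2 - 405·q^3 - 16·r^3 - 16·p·r^2)·(8·q - 4·p - 5 - 7·r)    [combine like terms]
= 256·q·r^2 - 128·p·r^2 - 160·r^2 - 224·r^3 - 1216·q^2·r + 608·p·q·r + 760·q·r + 1064·q·r^2 + 1440·q·r - 720·p·r - 900·r - 1260·r^2 + 256·p·q·r - 128·p^2·r - 160·p·r - 224·p·r^2 - 1792·p·q^2 + 896·p^2·q + 1120·p·q + 1568·p·q·r + 1440·p·q - 720·p^2 - 900·p - 1260·p·r - 4032·q^3 + 2016·p·q^2 + 2520·q^2 + 3528·q^2·r + 3240·q^2 - 1620·p·q - 2025·q - 2835·q·r + 608·q^2·r^2 - 304·p·q·r^2 - 380·q·r^2 - 532·q·r^3 + 576·q^3·r - 288·p·q^2·r - 360·q^2·r - 504·q^2·r^2 + 896·p·q^2·r - 448·p^2·q·r - 560·p·q·r - 784·p·q·r^2 - 1440·p·q^3 + 720·p^2·q^2 + 900·p·q^2 + 1260·p·q^2·r - 3240·q^4 + 1620·p·q^3 + 2025·q^3 + 2835·q^3·r - 128·q·r^3 + 64·p·r^3 + 80·r^3 + 112·r^4 - 128·p·q·r^2 + 64·p^2·r^2 + 80·p·r^2 + 112·p·r^3    [distributive law]
= 940·q·r^2 - 272·p·r^2 - 1420·r^2 - 144·r^3 + 1952·q^2·r + 1872·p·q·r - 635·q·r - 2140·p·r - 900·r - 128·p^2·r + 1124·p·q^2 + 896·p^2·q + 940·p·q - 720·p^2 - 900·p - 2007·q^3 + 5760·q^2 - 2025·q + 104·q^2·r^2 - 1216·p·q·r^2 - 660·q·r^3 + 3411·q^3·r + 1868·p·q^2·r - 448·p^2·q·r + 180·p·q^3 + 720·p^2·q^2 - 3240·q^4 + 176·p·r^3 + 112·r^4 + 64·p^2·r^2    [combine like terms]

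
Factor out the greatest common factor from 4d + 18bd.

4d + 18bd
= 2(2d + 9bd)    [factor out 2]
= 2d(2 + 9b)    [factor out d]

2d(2 + 9b)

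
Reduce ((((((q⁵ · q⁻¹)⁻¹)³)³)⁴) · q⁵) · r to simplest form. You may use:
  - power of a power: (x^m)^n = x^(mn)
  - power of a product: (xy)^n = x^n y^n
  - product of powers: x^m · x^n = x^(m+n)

q⁻¹³⁹r

((((((q⁵ · q⁻¹)⁻¹)³)³)⁴) · q⁵) · r
= (((((q⁵ · q⁻¹)⁻¹)³)¹²) · q⁵) · r    [power of a power]
= ((((q⁵ · q⁻¹)⁻¹)³⁶) · q⁵) · r    [power of a power]
= (((q⁵ · q⁻¹)⁻³⁶) · q⁵) · r    [power of a power]
= ((((q⁵)⁻³⁶) · ((q⁻¹)⁻³⁶)) · q⁵) · r    [power of a product]
= ((q⁻¹⁸⁰ · ((q⁻¹)⁻³⁶)) · q⁵) · r    [power of a power]
= ((q⁻¹⁸⁰ · q³⁶) · q⁵) · r    [power of a power]
= (q⁻¹⁴⁴ · q⁵) · r    [product of powers]
= q⁻¹³⁹ · r    [product of powers]
= q⁻¹³⁹r    [rearrange]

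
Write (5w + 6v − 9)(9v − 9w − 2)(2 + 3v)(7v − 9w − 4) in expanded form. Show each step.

3012v²w − 1845vw² + 1402vw − 1647v³w − 702v²w² + 810w³ − 918w² + 1215vw³ − 892w − 1845v³ − 240v² + 1134v⁴ + 780v − 144

(5w + 6v − 9)(9v − 9w − 2)(2 + 3v)(7v − 9w − 4)
= (45vw − 45w² − 10w + 54v² − 54vw − 12v − 81v + 81w + 18)(2 + 3v)(7v − 9w − 4)    [distributive law]
= (−9vw − 45w² + 71w + 54v² − 93v + 18)(2 + 3v)(7v − 9w − 4)    [combine like terms]
= (−18vw − 27v²w − 90w² − 135vw² + 142w + 213vw + 108v² + 162v³ − 186v − 279v² + 36 + 54v)(7v − 9w − 4)    [distributive law]
= (195vw − 27v²w − 90w² − 135vw² + 142w − 171v² + 162v³ − 132v + 36)(7v − 9w − 4)    [combine like terms]
= 1365v²w − 1755vw² − 780vw − 189v³w + 243v²w² + 108v²w − 630vw² + 810w³ + 360w² − 945v²w² + 1215vw³ + 540vw² + 994vw − 1278w² − 568w − 1197v³ + 1539v²w + 684v² + 1134v⁴ − 1458v³w − 648v³ − 924v² + 1188vw + 528v + 252v − 324w − 144    [distributive law]
= 3012v²w − 1845vw² + 1402vw − 1647v³w − 702v²w² + 810w³ − 918w² + 1215vw³ − 892w − 1845v³ − 240v² + 1134v⁴ + 780v − 144    [combine like terms]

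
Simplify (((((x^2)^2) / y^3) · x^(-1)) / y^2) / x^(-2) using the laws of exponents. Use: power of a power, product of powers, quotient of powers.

(((((x^2)^2) / y^3) · x^(-1)) / y^2) / x^(-2)
= (((x^4 / y^3) · x^(-1)) / y^2) / x^(-2)    [power of a power]
= x^5·y^(-5)    [quotient of powers; product of powers]

x^5·y^(-5)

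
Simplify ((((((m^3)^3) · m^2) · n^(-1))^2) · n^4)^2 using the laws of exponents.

((((((m^3)^3) · m^2) · n^(-1))^2) · n^4)^2
= ((((((m^3)^3) · m^2) · n^(-1))^2)^2) · ((n^4)^2)    [power of a product]
= (((((m^3)^3) · m^2) · n^(-1))^4) · ((n^4)^2)    [power of a power]
= (((((m^3)^3) · m^2)^4) · ((n^(-1))^4)) · ((n^4)^2)    [power of a product]
= (((((m^3)^3)^4) · ((m^2)^4)) · ((n^(-1))^4)) · ((n^4)^2)    [power of a product]
= ((((m^3)^12) · ((m^2)^4)) · ((n^(-1))^4)) · ((n^4)^2)    [power of a power]
= ((m^36 · ((m^2)^4)) · ((n^(-1))^4)) · ((n^4)^2)    [power of a power]
= ((m^36 · m^8) · ((n^(-1))^4)) · ((n^4)^2)    [power of a power]
= (m^44 · ((n^(-1))^4)) · ((n^4)^2)    [product of powers]
= (m^44 · n^(-4)) · ((n^4)^2)    [power of a power]
= (m^44 · n^(-4)) · n^8    [power of a power]
= m^44n^4    [product of powers]

m^44n^4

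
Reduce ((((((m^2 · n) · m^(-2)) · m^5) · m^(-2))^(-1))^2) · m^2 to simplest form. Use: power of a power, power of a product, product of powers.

m^(-4)n^(-2)

((((((m^2 · n) · m^(-2)) · m^5) · m^(-2))^(-1))^2) · m^2
= (((((m^2 · n) · m^(-2)) · m^5) · m^(-2))^(-2)) · m^2    [power of a power]
= (((((m^2 · n) · m^(-2)) · m^5)^(-2)) · ((m^(-2))^(-2))) · m^2    [power of a product]
= (((((m^2 · n) · m^(-2))^(-2)) · ((m^5)^(-2))) · ((m^(-2))^(-2))) · m^2    [power of a product]
= (((((m^2 · n)^(-2)) · ((m^(-2))^(-2))) · ((m^5)^(-2))) · ((m^(-2))^(-2))) · m^2    [power of a product]
= ((((((m^2)^(-2)) · (n^(-2))) · ((m^(-2))^(-2))) · ((m^5)^(-2))) · ((m^(-2))^(-2))) · m^2    [power of a product]
= ((((m^(-4) · (n^(-2))) · ((m^(-2))^(-2))) · ((m^5)^(-2))) · ((m^(-2))^(-2))) · m^2    [power of a power]
= ((((m^(-4) · n^(-2)) · m^4) · ((m^5)^(-2))) · ((m^(-2))^(-2))) · m^2    [power of a power]
= ((((m^(-4) · n^(-2)) · m^4) · m^(-10)) · ((m^(-2))^(-2))) · m^2    [power of a power]
= ((((m^(-4) · n^(-2)) · m^4) · m^(-10)) · m^4) · m^2    [power of a power]
= m^(-4)n^(-2)    [product of powers]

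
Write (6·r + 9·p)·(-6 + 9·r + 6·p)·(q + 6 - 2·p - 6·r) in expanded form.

-36·q·r - 216·r + 1098·p·r + 540·r² + 54·q·r² - 810·p·r² - 324·r³ + 117·p·q·r - 558·p²·r - 54·p·q - 324·p + 432·p² + 54·p²·q - 108·p³

(6·r + 9·p)·(-6 + 9·r + 6·p)·(q + 6 - 2·p - 6·r)
= (-36·r + 54·r² + 36·p·r - 54·p + 81·p·r + 54·p²)·(q + 6 - 2·p - 6·r)    [distributive law]
= (-36·r + 54·r² + 117·p·r - 54·p + 54·p²)·(q + 6 - 2·p - 6·r)    [combine like terms]
= -36·q·r - 216·r + 72·p·r + 216·r² + 54·q·r² + 324·r² - 108·p·r² - 324·r³ + 117·p·q·r + 702·p·r - 234·p²·r - 702·p·r² - 54·p·q - 324·p + 108·p² + 324·p·r + 54·p²·q + 324·p² - 108·p³ - 324·p²·r    [distributive law]
= -36·q·r - 216·r + 1098·p·r + 540·r² + 54·q·r² - 810·p·r² - 324·r³ + 117·p·q·r - 558·p²·r - 54·p·q - 324·p + 432·p² + 54·p²·q - 108·p³    [combine like terms]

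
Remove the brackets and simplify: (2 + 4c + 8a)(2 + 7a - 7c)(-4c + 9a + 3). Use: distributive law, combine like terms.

-34c + 126a + 12 - 258ac + 438a^2 - 60c^2 - 140ac^2 - 476a^2c + 112c^3 + 504a^3

(2 + 4c + 8a)(2 + 7a - 7c)(-4c + 9a + 3)
= (4 + 14a - 14c + 8c + 28ac - 28c^2 + 16a + 56a^2 - 56ac)(-4c + 9a + 3)    [distributive law]
= (4 + 30a - 6c - 28ac - 28c^2 + 56a^2)(-4c + 9a + 3)    [combine like terms]
= -16c + 36a + 12 - 120ac + 270a^2 + 90a + 24c^2 - 54ac - 18c + 112ac^2 - 252a^2c - 84ac + 112c^3 - 252ac^2 - 84c^2 - 224a^2c + 504a^3 + 168a^2    [distributive law]
= -34c + 126a + 12 - 258ac + 438a^2 - 60c^2 - 140ac^2 - 476a^2c + 112c^3 + 504a^3    [combine like terms]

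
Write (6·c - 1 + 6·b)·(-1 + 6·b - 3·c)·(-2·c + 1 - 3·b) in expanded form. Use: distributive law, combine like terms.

-12·c^2 - 5·c + 51·b·c + 18·b·c^2 - 126·b^2·c + 36·c^3 + 1 - 15·b + 72·b^2 - 108·b^3

(6·c - 1 + 6·b)·(-1 + 6·b - 3·c)·(-2·c + 1 - 3·b)
= (-6·c + 36·b·c - 18·c^2 + 1 - 6·b + 3·c - 6·b + 36·b^2 - 18·b·c)·(-2·c + 1 - 3·b)    [distributive law]
= (-3·c + 18·b·c - 18·c^2 + 1 - 12·b + 36·b^2)·(-2·c + 1 - 3·b)    [combine like terms]
= 6·c^2 - 3·c + 9·b·c - 36·b·c^2 + 18·b·c - 54·b^2·c + 36·c^3 - 18·c^2 + 54·b·c^2 - 2·c + 1 - 3·b + 24·b·c - 12·b + 36·b^2 - 72·b^2·c + 36·b^2 - 108·b^3    [distributive law]
= -12·c^2 - 5·c + 51·b·c + 18·b·c^2 - 126·b^2·c + 36·c^3 + 1 - 15·b + 72·b^2 - 108·b^3    [combine like terms]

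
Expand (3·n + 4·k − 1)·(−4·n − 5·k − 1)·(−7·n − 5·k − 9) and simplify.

(3·n + 4·k − 1)·(−4·n − 5·k − 1)·(−7·n − 5·k − 9)
= (−12·n^2 − 15·k·n − 3·n − 16·k·n − 20·k^2 − 4·k + 4·n + 5·k + 1)·(−7·n − 5·k − 9)    [distributive law]
= (−12·n^2 − 31·k·n + n − 20·k^2 + k + 1)·(−7·n − 5·k − 9)    [combine like terms]
= 84·n^3 + 60·k·n^2 + 108·n^2 + 217·k·n^2 + 155·k^2·n + 279·k·n − 7·n^2 − 5·k·n − 9·n + 140·k^2·n + 100·k^3 + 180·k^2 − 7·k·n − 5·k^2 − 9·k − 7·n − 5·k − 9    [distributive law]
= 84·n^3 + 277·k·n^2 + 101·n^2 + 295·k^2·n + 267·k·n − 16·n + 100·k^3 + 175·k^2 − 14·k − 9    [combine like terms]

84·n^3 + 277·k·n^2 + 101·n^2 + 295·k^2·n + 267·k·n − 16·n + 100·k^3 + 175·k^2 − 14·k − 9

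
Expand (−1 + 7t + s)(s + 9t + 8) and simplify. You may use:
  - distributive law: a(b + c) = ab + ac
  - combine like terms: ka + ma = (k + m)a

(−1 + 7t + s)(s + 9t + 8)
= −s − 9t − 8 + 7st + 63t^2 + 56t + s^2 + 9st + 8s    [distributive law]
= 7s + 47t − 8 + 16st + 63t^2 + s^2    [combine like terms]

7s + 47t − 8 + 16st + 63t^2 + s^2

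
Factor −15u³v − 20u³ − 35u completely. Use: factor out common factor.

5u(−3u²v − 4u² − 7)

−15u³v − 20u³ − 35u
= 5(−3u³v − 4u³ − 7u)    [factor out 5]
= 5u(−3u²v − 4u² − 7)    [factor out u]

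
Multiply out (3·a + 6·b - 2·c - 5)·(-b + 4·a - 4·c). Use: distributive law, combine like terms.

21·a·b + 12·a^2 - 20·a·c - 6·b^2 - 22·b·c + 8·c^2 + 5·b - 20·a + 20·c

(3·a + 6·b - 2·c - 5)·(-b + 4·a - 4·c)
= -3·a·b + 12·a^2 - 12·a·c - 6·b^2 + 24·a·b - 24·b·c + 2·b·c - 8·a·c + 8·c^2 + 5·b - 20·a + 20·c    [distributive law]
= 21·a·b + 12·a^2 - 20·a·c - 6·b^2 - 22·b·c + 8·c^2 + 5·b - 20·a + 20·c    [combine like terms]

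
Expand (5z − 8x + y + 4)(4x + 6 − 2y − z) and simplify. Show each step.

(5z − 8x + y + 4)(4x + 6 − 2y − z)
= 20xz + 30z − 10yz − 5z^2 − 32x^2 − 48x + 16xy + 8xz + 4xy + 6y − 2y^2 − yz + 16x + 24 − 8y − 4z    [distributive law]
= 28xz + 26z − 11yz − 5z^2 − 32x^2 − 32x + 20xy − 2y − 2y^2 + 24    [combine like terms]

28xz + 26z − 11yz − 5z^2 − 32x^2 − 32x + 20xy − 2y − 2y^2 + 24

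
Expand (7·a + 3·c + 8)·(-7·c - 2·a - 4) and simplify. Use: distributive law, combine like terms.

(7·a + 3·c + 8)·(-7·c - 2·a - 4)
= -49·a·c - 14·a² - 28·a - 21·c² - 6·a·c - 12·c - 56·c - 16·a - 32    [distributive law]
= -55·a·c - 14·a² - 44·a - 21·c² - 68·c - 32    [combine like terms]

-55·a·c - 14·a² - 44·a - 21·c² - 68·c - 32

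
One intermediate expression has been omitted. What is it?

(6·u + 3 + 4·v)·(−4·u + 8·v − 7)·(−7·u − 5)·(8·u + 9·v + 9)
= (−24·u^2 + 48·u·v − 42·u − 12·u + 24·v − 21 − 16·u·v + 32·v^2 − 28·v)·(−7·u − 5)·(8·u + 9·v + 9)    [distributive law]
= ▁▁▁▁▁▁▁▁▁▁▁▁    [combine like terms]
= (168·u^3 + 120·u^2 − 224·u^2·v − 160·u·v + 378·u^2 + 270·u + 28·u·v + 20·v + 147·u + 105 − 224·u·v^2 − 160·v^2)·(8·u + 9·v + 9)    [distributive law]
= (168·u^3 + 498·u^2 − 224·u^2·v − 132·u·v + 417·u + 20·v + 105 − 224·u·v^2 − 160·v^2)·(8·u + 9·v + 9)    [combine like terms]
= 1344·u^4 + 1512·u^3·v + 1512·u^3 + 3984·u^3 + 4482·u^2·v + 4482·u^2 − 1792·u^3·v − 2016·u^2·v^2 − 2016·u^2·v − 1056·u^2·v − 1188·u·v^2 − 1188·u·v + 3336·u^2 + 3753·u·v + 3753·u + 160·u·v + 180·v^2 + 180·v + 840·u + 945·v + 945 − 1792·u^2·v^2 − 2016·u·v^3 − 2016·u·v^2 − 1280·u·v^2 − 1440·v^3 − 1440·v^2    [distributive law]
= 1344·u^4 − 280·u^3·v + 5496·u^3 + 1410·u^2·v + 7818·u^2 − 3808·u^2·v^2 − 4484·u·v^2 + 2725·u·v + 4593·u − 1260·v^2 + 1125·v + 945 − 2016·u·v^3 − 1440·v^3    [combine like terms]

After combine like terms, the bracketed line is:

(−24·u^2 + 32·u·v − 54·u − 4·v − 21 + 32·v^2)·(−7·u − 5)·(8·u + 9·v + 9)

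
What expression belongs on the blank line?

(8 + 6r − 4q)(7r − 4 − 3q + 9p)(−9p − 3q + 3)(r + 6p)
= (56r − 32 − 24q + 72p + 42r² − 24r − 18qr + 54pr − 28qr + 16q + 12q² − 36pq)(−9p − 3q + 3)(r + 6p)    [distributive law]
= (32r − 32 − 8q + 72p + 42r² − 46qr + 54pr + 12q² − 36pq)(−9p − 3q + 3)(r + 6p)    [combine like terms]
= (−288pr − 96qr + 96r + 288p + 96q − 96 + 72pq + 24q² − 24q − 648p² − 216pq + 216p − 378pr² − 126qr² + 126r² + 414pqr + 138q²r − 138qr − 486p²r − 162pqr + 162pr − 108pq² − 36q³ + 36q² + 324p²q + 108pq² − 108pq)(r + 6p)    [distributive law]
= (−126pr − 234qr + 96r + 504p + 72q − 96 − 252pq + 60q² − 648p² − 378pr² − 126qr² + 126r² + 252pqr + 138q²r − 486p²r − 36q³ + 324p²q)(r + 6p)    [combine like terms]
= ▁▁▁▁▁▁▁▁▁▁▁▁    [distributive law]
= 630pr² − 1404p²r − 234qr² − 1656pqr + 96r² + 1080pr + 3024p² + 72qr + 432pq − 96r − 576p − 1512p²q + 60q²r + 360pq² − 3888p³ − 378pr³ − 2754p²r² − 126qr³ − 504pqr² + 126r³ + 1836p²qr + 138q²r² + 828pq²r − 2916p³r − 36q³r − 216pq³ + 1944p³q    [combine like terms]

After distributive law, the bracketed line is:

−126pr² − 756p²r − 234qr² − 1404pqr + 96r² + 576pr + 504pr + 3024p² + 72qr + 432pq − 96r − 576p − 252pqr − 1512p²q + 60q²r + 360pq² − 648p²r − 3888p³ − 378pr³ − 2268p²r² − 126qr³ − 756pqr² + 126r³ + 756pr² + 252pqr² + 1512p²qr + 138q²r² + 828pq²r − 486p²r² − 2916p³r − 36q³r − 216pq³ + 324p²qr + 1944p³q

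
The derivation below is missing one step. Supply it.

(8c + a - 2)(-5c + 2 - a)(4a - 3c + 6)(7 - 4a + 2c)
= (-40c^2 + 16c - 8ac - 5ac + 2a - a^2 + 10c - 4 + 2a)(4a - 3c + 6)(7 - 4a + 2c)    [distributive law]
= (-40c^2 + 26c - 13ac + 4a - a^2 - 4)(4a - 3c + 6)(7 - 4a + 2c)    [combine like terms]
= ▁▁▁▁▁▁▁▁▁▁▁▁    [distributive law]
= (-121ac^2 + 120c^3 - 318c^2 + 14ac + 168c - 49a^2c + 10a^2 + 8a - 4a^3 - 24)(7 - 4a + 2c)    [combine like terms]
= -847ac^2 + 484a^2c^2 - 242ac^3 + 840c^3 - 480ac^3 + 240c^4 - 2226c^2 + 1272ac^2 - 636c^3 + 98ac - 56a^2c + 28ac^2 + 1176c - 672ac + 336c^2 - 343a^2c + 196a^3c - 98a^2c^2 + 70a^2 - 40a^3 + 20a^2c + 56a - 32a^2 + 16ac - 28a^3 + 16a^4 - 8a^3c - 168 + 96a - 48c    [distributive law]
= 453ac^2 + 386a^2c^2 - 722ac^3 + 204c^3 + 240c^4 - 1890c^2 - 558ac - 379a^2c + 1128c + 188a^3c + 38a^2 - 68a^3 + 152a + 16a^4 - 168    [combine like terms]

By distributive law:

(-160ac^2 + 120c^3 - 240c^2 + 104ac - 78c^2 + 156c - 52a^2c + 39ac^2 - 78ac + 16a^2 - 12ac + 24a - 4a^3 + 3a^2c - 6a^2 - 16a + 12c - 24)(7 - 4a + 2c)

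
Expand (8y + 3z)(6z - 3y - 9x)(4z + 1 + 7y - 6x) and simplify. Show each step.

282yz^2 + 39yz + 177y^2z - 711xyz - 24y^2 - 168y^3 - 360xy^2 - 72xy + 432x^2y + 72z^3 + 18z^2 - 216xz^2 - 27xz + 162x^2z

(8y + 3z)(6z - 3y - 9x)(4z + 1 + 7y - 6x)
= (48yz - 24y^2 - 72xy + 18z^2 - 9yz - 27xz)(4z + 1 + 7y - 6x)    [distributive law]
= (39yz - 24y^2 - 72xy + 18z^2 - 27xz)(4z + 1 + 7y - 6x)    [combine like terms]
= 156yz^2 + 39yz + 273y^2z - 234xyz - 96y^2z - 24y^2 - 168y^3 + 144xy^2 - 288xyz - 72xy - 504xy^2 + 432x^2y + 72z^3 + 18z^2 + 126yz^2 - 108xz^2 - 108xz^2 - 27xz - 189xyz + 162x^2z    [distributive law]
= 282yz^2 + 39yz + 177y^2z - 711xyz - 24y^2 - 168y^3 - 360xy^2 - 72xy + 432x^2y + 72z^3 + 18z^2 - 216xz^2 - 27xz + 162x^2z    [combine like terms]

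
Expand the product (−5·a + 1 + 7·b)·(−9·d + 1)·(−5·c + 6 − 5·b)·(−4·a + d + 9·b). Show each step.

(−5·a + 1 + 7·b)·(−9·d + 1)·(−5·c + 6 − 5·b)·(−4·a + d + 9·b)
= (45·a·d − 5·a − 9·d + 1 − 63·b·d + 7·b)·(−5·c + 6 − 5·b)·(−4·a + d + 9·b)    [distributive law]
= (−225·a·c·d + 270·a·d − 225·a·b·d + 25·a·c − 30·a + 25·a·b + 45·c·d − 54·d + 45·b·d − 5·c + 6 − 5·b + 315·b·c·d − 378·b·d + 315·b²·d − 35·b·c + 42·b − 35·b²)·(−4·a + d + 9·b)    [distributive law]
= (−225·a·c·d + 270·a·d − 225·a·b·d + 25·a·c − 30·a + 25·a·b + 45·c·d − 54·d − 333·b·d − 5·c + 6 + 37·b + 315·b·c·d + 315·b²·d − 35·b·c − 35·b²)·(−4·a + d + 9·b)    [combine like terms]
= 900·a²·c·d − 225·a·c·d² − 2025·a·b·c·d − 1080·a²·d + 270·a·d² + 2430·a·b·d + 900·a²·b·d − 225·a·b·d² − 2025·a·b²·d − 100·a²·c + 25·a·c·d + 225·a·b·c + 120·a² − 30·a·d − 270·a·b − 100·a²·b + 25·a·b·d + 225·a·b² − 180·a·c·d + 45·c·d² + 405·b·c·d + 216·a·d − 54·d² − 486·b·d + 1332·a·b·d − 333·b·d² − 2997·b²·d + 20·a·c − 5·c·d − 45·b·c − 24·a + 6·d + 54·b − 148·a·b + 37·b·d + 333·b² − 1260·a·b·c·d + 315·b·c·d² + 2835·b²·c·d − 1260·a·b²·d + 315·b²·d² + 2835·b³·d + 140·a·b·c − 35·b·c·d − 315·b²·c + 140·a·b² − 35·b²·d − 315·b³    [distributive law]
= 900·a²·c·d − 225·a·c·d² − 3285·a·b·c·d − 1080·a²·d + 270·a·d² + 3787·a·b·d + 900·a²·b·d − 225·a·b·d² − 3285·a·b²·d − 100·a²·c − 155·a·c·d + 365·a·b·c + 120·a² + 186·a·d − 418·a·b − 100·a²·b + 365·a·b² + 45·c·d² + 370·b·c·d − 54·d² − 449·b·d − 333·b·d² − 3032·b²·d + 20·a·c − 5·c·d − 45·b·c − 24·a + 6·d + 54·b + 333·b² + 315·b·c·d² + 2835·b²·c·d + 315·b²·d² + 2835·b³·d − 315·b²·c − 315·b³    [combine like terms]

900·a²·c·d − 225·a·c·d² − 3285·a·b·c·d − 1080·a²·d + 270·a·d² + 3787·a·b·d + 900·a²·b·d − 225·a·b·d² − 3285·a·b²·d − 100·a²·c − 155·a·c·d + 365·a·b·c + 120·a² + 186·a·d − 418·a·b − 100·a²·b + 365·a·b² + 45·c·d² + 370·b·c·d − 54·d² − 449·b·d − 333·b·d² − 3032·b²·d + 20·a·c − 5·c·d − 45·b·c − 24·a + 6·d + 54·b + 333·b² + 315·b·c·d² + 2835·b²·c·d + 315·b²·d² + 2835·b³·d − 315·b²·c − 315·b³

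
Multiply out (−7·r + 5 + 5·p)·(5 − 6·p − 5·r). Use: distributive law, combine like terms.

−60·r + 17·p·r + 35·r^2 + 25 − 5·p − 30·p^2

(−7·r + 5 + 5·p)·(5 − 6·p − 5·r)
= −35·r + 42·p·r + 35·r^2 + 25 − 30·p − 25·r + 25·p − 30·p^2 − 25·p·r    [distributive law]
= −60·r + 17·p·r + 35·r^2 + 25 − 5·p − 30·p^2    [combine like terms]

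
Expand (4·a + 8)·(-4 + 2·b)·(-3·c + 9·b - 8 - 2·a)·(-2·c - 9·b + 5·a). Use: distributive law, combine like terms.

-96·a·c² - 192·a·b·c + 176·a²·c + 2880·a·b² - 1488·a²·b + 96·a·c - 3808·a·b + 960·a² + 160·a³ + 48·a·b·c² + 72·a·b²·c - 88·a²·b·c - 648·a·b³ + 504·a²·b² - 80·a³·b - 192·c² - 32·b·c + 3744·b² - 512·c - 2304·b + 1280·a + 96·b·c² + 144·b²·c - 1296·b³

(4·a + 8)·(-4 + 2·b)·(-3·c + 9·b - 8 - 2·a)·(-2·c - 9·b + 5·a)
= (-16·a + 8·a·b - 32 + 16·b)·(-3·c + 9·b - 8 - 2·a)·(-2·c - 9·b + 5·a)    [distributive law]
= (48·a·c - 144·a·b + 128·a + 32·a² - 24·a·b·c + 72·a·b² - 64·a·b - 16·a²·b + 96·c - 288·b + 256 + 64·a - 48·b·c + 144·b² - 128·b - 32·a·b)·(-2·c - 9·b + 5·a)    [distributive law]
= (48·a·c - 240·a·b + 192·a + 32·a² - 24·a·b·c + 72·a·b² - 16·a²·b + 96·c - 416·b + 256 - 48·b·c + 144·b²)·(-2·c - 9·b + 5·a)    [combine like terms]
= -96·a·c² - 432·a·b·c + 240·a²·c + 480·a·b·c + 2160·a·b² - 1200·a²·b - 384·a·c - 1728·a·b + 960·a² - 64·a²·c - 288·a²·b + 160·a³ + 48·a·b·c² + 216·a·b²·c - 120·a²·b·c - 144·a·b²·c - 648·a·b³ + 360·a²·b² + 32·a²·b·c + 144·a²·b² - 80·a³·b - 192·c² - 864·b·c + 480·a·c + 832·b·c + 3744·b² - 2080·a·b - 512·c - 2304·b + 1280·a + 96·b·c² + 432·b²·c - 240·a·b·c - 288·b²·c - 1296·b³ + 720·a·b²    [distributive law]
= -96·a·c² - 192·a·b·c + 176·a²·c + 2880·a·b² - 1488·a²·b + 96·a·c - 3808·a·b + 960·a² + 160·a³ + 48·a·b·c² + 72·a·b²·c - 88·a²·b·c - 648·a·b³ + 504·a²·b² - 80·a³·b - 192·c² - 32·b·c + 3744·b² - 512·c - 2304·b + 1280·a + 96·b·c² + 144·b²·c - 1296·b³    [combine like terms]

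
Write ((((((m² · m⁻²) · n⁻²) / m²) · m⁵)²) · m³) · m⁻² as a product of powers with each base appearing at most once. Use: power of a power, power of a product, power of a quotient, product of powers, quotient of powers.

m⁷·n⁻⁴

((((((m² · m⁻²) · n⁻²) / m²) · m⁵)²) · m³) · m⁻²
= ((((((m² · m⁻²) · n⁻²) / m²)²) · ((m⁵)²)) · m³) · m⁻²    [power of a product]
= ((((((m² · m⁻²) · n⁻²)²) / ((m²)²)) · ((m⁵)²)) · m³) · m⁻²    [power of a quotient]
= ((((((m² · m⁻²)²) · ((n⁻²)²)) / ((m²)²)) · ((m⁵)²)) · m³) · m⁻²    [power of a product]
= (((((((m²)²) · ((m⁻²)²)) · ((n⁻²)²)) / ((m²)²)) · ((m⁵)²)) · m³) · m⁻²    [power of a product]
= (((((m⁴ · ((m⁻²)²)) · ((n⁻²)²)) / ((m²)²)) · ((m⁵)²)) · m³) · m⁻²    [power of a power]
= (((((m⁴ · m⁻⁴) · ((n⁻²)²)) / ((m²)²)) · ((m⁵)²)) · m³) · m⁻²    [power of a power]
= ((((m⁰ · ((n⁻²)²)) / ((m²)²)) · ((m⁵)²)) · m³) · m⁻²    [product of powers]
= ((((m⁰ · n⁻⁴) / ((m²)²)) · ((m⁵)²)) · m³) · m⁻²    [power of a power]
= ((((m⁰ · n⁻⁴) / m⁴) · ((m⁵)²)) · m³) · m⁻²    [power of a power]
= ((((m⁰ · n⁻⁴) / m⁴) · m¹⁰) · m³) · m⁻²    [power of a power]
= m⁷·n⁻⁴    [quotient of powers; product of powers]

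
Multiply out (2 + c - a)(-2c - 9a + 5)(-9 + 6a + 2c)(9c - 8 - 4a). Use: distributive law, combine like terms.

(2 + c - a)(-2c - 9a + 5)(-9 + 6a + 2c)(9c - 8 - 4a)
= (-4c - 18a + 10 - 2c^2 - 9ac + 5c + 2ac + 9a^2 - 5a)(-9 + 6a + 2c)(9c - 8 - 4a)    [distributive law]
= (c - 23a + 10 - 2c^2 - 7ac + 9a^2)(-9 + 6a + 2c)(9c - 8 - 4a)    [combine like terms]
= (-9c + 6ac + 2c^2 + 207a - 138a^2 - 46ac - 90 + 60a + 20c + 18c^2 - 12ac^2 - 4c^3 + 63ac - 42a^2c - 14ac^2 - 81a^2 + 54a^3 + 18a^2c)(9c - 8 - 4a)    [distributive law]
= (11c + 23ac + 20c^2 + 267a - 219a^2 - 90 - 26ac^2 - 4c^3 - 24a^2c + 54a^3)(9c - 8 - 4a)    [combine like terms]
= 99c^2 - 88c - 44ac + 207ac^2 - 184ac - 92a^2c + 180c^3 - 160c^2 - 80ac^2 + 2403ac - 2136a - 1068a^2 - 1971a^2c + 1752a^2 + 876a^3 - 810c + 720 + 360a - 234ac^3 + 208ac^2 + 104a^2c^2 - 36c^4 + 32c^3 + 16ac^3 - 216a^2c^2 + 192a^2c + 96a^3c + 486a^3c - 432a^3 - 216a^4    [distributive law]
= -61c^2 - 898c + 2175ac + 335ac^2 - 1871a^2c + 212c^3 - 1776a + 684a^2 + 444a^3 + 720 - 218ac^3 - 112a^2c^2 - 36c^4 + 582a^3c - 216a^4    [combine like terms]

-61c^2 - 898c + 2175ac + 335ac^2 - 1871a^2c + 212c^3 - 1776a + 684a^2 + 444a^3 + 720 - 218ac^3 - 112a^2c^2 - 36c^4 + 582a^3c - 216a^4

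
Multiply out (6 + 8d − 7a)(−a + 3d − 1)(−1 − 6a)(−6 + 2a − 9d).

−198a + 148a² − 149ad + 226a³ − 989a²d + 6d + 234d² + 1095ad² − 36 + 726a³d − 1854a²d² + 216d³ + 1296ad³ − 84a⁴

(6 + 8d − 7a)(−a + 3d − 1)(−1 − 6a)(−6 + 2a − 9d)
= (−6a + 18d − 6 − 8ad + 24d² − 8d + 7a² − 21ad + 7a)(−1 − 6a)(−6 + 2a − 9d)    [distributive law]
= (a + 10d − 6 − 29ad + 24d² + 7a²)(−1 − 6a)(−6 + 2a − 9d)    [combine like terms]
= (−a − 6a² − 10d − 60ad + 6 + 36a + 29ad + 174a²d − 24d² − 144ad² − 7a² − 42a³)(−6 + 2a − 9d)    [distributive law]
= (35a − 13a² − 10d − 31ad + 6 + 174a²d − 24d² − 144ad² − 42a³)(−6 + 2a − 9d)    [combine like terms]
= −210a + 70a² − 315ad + 78a² − 26a³ + 117a²d + 60d − 20ad + 90d² + 186ad − 62a²d + 279ad² − 36 + 12a − 54d − 1044a²d + 348a³d − 1566a²d² + 144d² − 48ad² + 216d³ + 864ad² − 288a²d² + 1296ad³ + 252a³ − 84a⁴ + 378a³d    [distributive law]
= −198a + 148a² − 149ad + 226a³ − 989a²d + 6d + 234d² + 1095ad² − 36 + 726a³d − 1854a²d² + 216d³ + 1296ad³ − 84a⁴    [combine like terms]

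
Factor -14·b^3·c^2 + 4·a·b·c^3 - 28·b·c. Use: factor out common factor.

2·b·c(-7·b^2·c + 2·a·c^2 - 14)

-14·b^3·c^2 + 4·a·b·c^3 - 28·b·c
= 2(-7·b^3·c^2 + 2·a·b·c^3 - 14·b·c)    [factor out 2]
= 2·b·c(-7·b^2·c + 2·a·c^2 - 14)    [factor out b·c]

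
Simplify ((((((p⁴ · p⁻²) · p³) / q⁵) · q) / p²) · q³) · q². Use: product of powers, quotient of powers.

p³q

((((((p⁴ · p⁻²) · p³) / q⁵) · q) / p²) · q³) · q²
= (((((p² · p³) / q⁵) · q) / p²) · q³) · q²    [product of powers]
= ((((p⁵ / q⁵) · q) / p²) · q³) · q²    [product of powers]
= p³q    [quotient of powers; product of powers]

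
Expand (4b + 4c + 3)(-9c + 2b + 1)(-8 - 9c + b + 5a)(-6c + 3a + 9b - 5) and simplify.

(4b + 4c + 3)(-9c + 2b + 1)(-8 - 9c + b + 5a)(-6c + 3a + 9b - 5)
= (-36bc + 8b^2 + 4b - 36c^2 + 8bc + 4c - 27c + 6b + 3)(-8 - 9c + b + 5a)(-6c + 3a + 9b - 5)    [distributive law]
= (-28bc + 8b^2 + 10b - 36c^2 - 23c + 3)(-8 - 9c + b + 5a)(-6c + 3a + 9b - 5)    [combine like terms]
= (224bc + 252bc^2 - 28b^2c - 140abc - 64b^2 - 72b^2c + 8b^3 + 40ab^2 - 80b - 90bc + 10b^2 + 50ab + 288c^2 + 324c^3 - 36bc^2 - 180ac^2 + 184c + 207c^2 - 23bc - 115ac - 24 - 27c + 3b + 15a)(-6c + 3a + 9b - 5)    [distributive law]
= (111bc + 216bc^2 - 100b^2c - 140abc - 54b^2 + 8b^3 + 40ab^2 - 77b + 50ab + 495c^2 + 324c^3 - 180ac^2 + 157c - 115ac - 24 + 15a)(-6c + 3a + 9b - 5)    [combine like terms]
= -666bc^2 + 333abc + 999b^2c - 555bc - 1296bc^3 + 648abc^2 + 1944b^2c^2 - 1080bc^2 + 600b^2c^2 - 300ab^2c - 900b^3c + 500b^2c + 840abc^2 - 420a^2bc - 1260ab^2c + 700abc + 324b^2c - 162ab^2 - 486b^3 + 270b^2 - 48b^3c + 24ab^3 + 72b^4 - 40b^3 - 240ab^2c + 120a^2b^2 + 360ab^3 - 200ab^2 + 462bc - 231ab - 693b^2 + 385b - 300abc + 150a^2b + 450ab^2 - 250ab - 2970c^3 + 1485ac^2 + 4455bc^2 - 2475c^2 - 1944c^4 + 972ac^3 + 2916bc^3 - 1620c^3 + 1080ac^3 - 540a^2c^2 - 1620abc^2 + 900ac^2 - 942c^2 + 471ac + 1413bc - 785c + 690ac^2 - 345a^2c - 1035abc + 575ac + 144c - 72a - 216b + 120 - 90ac + 45a^2 + 135ab - 75a    [distributive law]
= 2709bc^2 - 302abc + 1823b^2c + 1320bc + 1620bc^3 - 132abc^2 + 2544b^2c^2 - 1800ab^2c - 948b^3c - 420a^2bc + 88ab^2 - 526b^3 - 423b^2 + 384ab^3 + 72b^4 + 120a^2b^2 - 346ab + 169b + 150a^2b - 4590c^3 + 3075ac^2 - 3417c^2 - 1944c^4 + 2052ac^3 - 540a^2c^2 + 956ac - 641c - 345a^2c - 147a + 120 + 45a^2    [combine like terms]

2709bc^2 - 302abc + 1823b^2c + 1320bc + 1620bc^3 - 132abc^2 + 2544b^2c^2 - 1800ab^2c - 948b^3c - 420a^2bc + 88ab^2 - 526b^3 - 423b^2 + 384ab^3 + 72b^4 + 120a^2b^2 - 346ab + 169b + 150a^2b - 4590c^3 + 3075ac^2 - 3417c^2 - 1944c^4 + 2052ac^3 - 540a^2c^2 + 956ac - 641c - 345a^2c - 147a + 120 + 45a^2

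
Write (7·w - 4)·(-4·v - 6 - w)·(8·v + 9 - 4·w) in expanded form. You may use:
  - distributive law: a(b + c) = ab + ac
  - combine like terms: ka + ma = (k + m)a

-224·v^2·w - 620·v·w + 56·v·w^2 - 438·w + 89·w^2 + 28·w^3 + 128·v^2 + 336·v + 216

(7·w - 4)·(-4·v - 6 - w)·(8·v + 9 - 4·w)
= (-28·v·w - 42·w - 7·w^2 + 16·v + 24 + 4·w)·(8·v + 9 - 4·w)    [distributive law]
= (-28·v·w - 38·w - 7·w^2 + 16·v + 24)·(8·v + 9 - 4·w)    [combine like terms]
= -224·v^2·w - 252·v·w + 112·v·w^2 - 304·v·w - 342·w + 152·w^2 - 56·v·w^2 - 63·w^2 + 28·w^3 + 128·v^2 + 144·v - 64·v·w + 192·v + 216 - 96·w    [distributive law]
= -224·v^2·w - 620·v·w + 56·v·w^2 - 438·w + 89·w^2 + 28·w^3 + 128·v^2 + 336·v + 216    [combine like terms]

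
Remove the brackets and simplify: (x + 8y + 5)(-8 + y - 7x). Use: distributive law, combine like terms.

-43x - 55xy - 7x² - 59y + 8y² - 40

(x + 8y + 5)(-8 + y - 7x)
= -8x + xy - 7x² - 64y + 8y² - 56xy - 40 + 5y - 35x    [distributive law]
= -43x - 55xy - 7x² - 59y + 8y² - 40    [combine like terms]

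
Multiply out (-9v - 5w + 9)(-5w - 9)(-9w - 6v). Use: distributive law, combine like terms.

-555vw^2 - 270v^2w - 729vw - 486v^2 - 225w^3 + 729w + 486v

(-9v - 5w + 9)(-5w - 9)(-9w - 6v)
= (45vw + 81v + 25w^2 + 45w - 45w - 81)(-9w - 6v)    [distributive law]
= (45vw + 81v + 25w^2 - 81)(-9w - 6v)    [combine like terms]
= -405vw^2 - 270v^2w - 729vw - 486v^2 - 225w^3 - 150vw^2 + 729w + 486v    [distributive law]
= -555vw^2 - 270v^2w - 729vw - 486v^2 - 225w^3 + 729w + 486v    [combine like terms]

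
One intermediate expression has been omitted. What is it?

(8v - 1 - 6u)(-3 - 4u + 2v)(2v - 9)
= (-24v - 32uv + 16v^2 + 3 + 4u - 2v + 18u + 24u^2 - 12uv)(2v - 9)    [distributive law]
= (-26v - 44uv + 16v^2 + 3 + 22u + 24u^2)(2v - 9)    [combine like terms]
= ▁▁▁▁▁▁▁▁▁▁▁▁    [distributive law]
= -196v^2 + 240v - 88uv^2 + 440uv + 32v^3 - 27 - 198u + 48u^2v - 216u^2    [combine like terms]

By distributive law:

-52v^2 + 234v - 88uv^2 + 396uv + 32v^3 - 144v^2 + 6v - 27 + 44uv - 198u + 48u^2v - 216u^2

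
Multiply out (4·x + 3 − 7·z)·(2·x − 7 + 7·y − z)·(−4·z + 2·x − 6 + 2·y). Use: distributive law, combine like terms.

−68·x^2·z + 16·x^3 − 92·x^2 + 72·x^2·y + 288·x·z + 90·x − 170·x·y − 246·x·y·z + 56·x·y^2 + 86·x·z^2 − 192·z + 126 − 168·y + 302·y·z + 42·y^2 − 226·z^2 + 210·y·z^2 − 98·y^2·z − 28·z^3

(4·x + 3 − 7·z)·(2·x − 7 + 7·y − z)·(−4·z + 2·x − 6 + 2·y)
= (8·x^2 − 28·x + 28·x·y − 4·x·z + 6·x − 21 + 21·y − 3·z − 14·x·z + 49·z − 49·y·z + 7·z^2)·(−4·z + 2·x − 6 + 2·y)    [distributive law]
= (8·x^2 − 22·x + 28·x·y − 18·x·z − 21 + 21·y + 46·z − 49·y·z + 7·z^2)·(−4·z + 2·x − 6 + 2·y)    [combine like terms]
= −32·x^2·z + 16·x^3 − 48·x^2 + 16·x^2·y + 88·x·z − 44·x^2 + 132·x − 44·x·y − 112·x·y·z + 56·x^2·y − 168·x·y + 56·x·y^2 + 72·x·z^2 − 36·x^2·z + 108·x·z − 36·x·y·z + 84·z − 42·x + 126 − 42·y − 84·y·z + 42·x·y − 126·y + 42·y^2 − 184·z^2 + 92·x·z − 276·z + 92·y·z + 196·y·z^2 − 98·x·y·z + 294·y·z − 98·y^2·z − 28·z^3 + 14·x·z^2 − 42·z^2 + 14·y·z^2    [distributive law]
= −68·x^2·z + 16·x^3 − 92·x^2 + 72·x^2·y + 288·x·z + 90·x − 170·x·y − 246·x·y·z + 56·x·y^2 + 86·x·z^2 − 192·z + 126 − 168·y + 302·y·z + 42·y^2 − 226·z^2 + 210·y·z^2 − 98·y^2·z − 28·z^3    [combine like terms]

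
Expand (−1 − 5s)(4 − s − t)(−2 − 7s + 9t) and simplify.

(−1 − 5s)(4 − s − t)(−2 − 7s + 9t)
= (−4 + s + t − 20s + 5s² + 5st)(−2 − 7s + 9t)    [distributive law]
= (−4 − 19s + t + 5s² + 5st)(−2 − 7s + 9t)    [combine like terms]
= 8 + 28s − 36t + 38s + 133s² − 171st − 2t − 7st + 9t² − 10s² − 35s³ + 45s²t − 10st − 35s²t + 45st²    [distributive law]
= 8 + 66s − 38t + 123s² − 188st + 9t² − 35s³ + 10s²t + 45st²    [combine like terms]

8 + 66s − 38t + 123s² − 188st + 9t² − 35s³ + 10s²t + 45st²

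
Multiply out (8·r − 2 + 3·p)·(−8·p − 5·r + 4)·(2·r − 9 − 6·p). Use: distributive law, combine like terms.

(8·r − 2 + 3·p)·(−8·p − 5·r + 4)·(2·r − 9 − 6·p)
= (−64·p·r − 40·r² + 32·r + 16·p + 10·r − 8 − 24·p² − 15·p·r + 12·p)·(2·r − 9 − 6·p)    [distributive law]
= (−79·p·r − 40·r² + 42·r + 28·p − 8 − 24·p²)·(2·r − 9 − 6·p)    [combine like terms]
= −158·p·r² + 711·p·r + 474·p²·r − 80·r³ + 360·r² + 240·p·r² + 84·r² − 378·r − 252·p·r + 56·p·r − 252·p − 168·p² − 16·r + 72 + 48·p − 48·p²·r + 216·p² + 144·p³    [distributive law]
= 82·p·r² + 515·p·r + 426·p²·r − 80·r³ + 444·r² − 394·r − 204·p + 48·p² + 72 + 144·p³    [combine like terms]

82·p·r² + 515·p·r + 426·p²·r − 80·r³ + 444·r² − 394·r − 204·p + 48·p² + 72 + 144·p³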